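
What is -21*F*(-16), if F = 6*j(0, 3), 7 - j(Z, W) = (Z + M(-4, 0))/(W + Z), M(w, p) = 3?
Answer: 12096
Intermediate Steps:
j(Z, W) = 7 - (3 + Z)/(W + Z) (j(Z, W) = 7 - (Z + 3)/(W + Z) = 7 - (3 + Z)/(W + Z))
F = 36 (F = 6*((-3 + 6*0 + 7*3)/(3 + 0)) = 6*((-3 + 0 + 21)/3) = 6*((⅓)*18) = 6*6 = 36)
-21*F*(-16) = -21*36*(-16) = -756*(-16) = 12096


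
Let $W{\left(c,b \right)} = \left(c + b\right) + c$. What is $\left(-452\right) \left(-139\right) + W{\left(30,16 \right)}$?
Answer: $62904$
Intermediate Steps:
$W{\left(c,b \right)} = b + 2 c$ ($W{\left(c,b \right)} = \left(b + c\right) + c = b + 2 c$)
$\left(-452\right) \left(-139\right) + W{\left(30,16 \right)} = \left(-452\right) \left(-139\right) + \left(16 + 2 \cdot 30\right) = 62828 + \left(16 + 60\right) = 62828 + 76 = 62904$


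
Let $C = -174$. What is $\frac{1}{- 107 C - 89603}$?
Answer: $- \frac{1}{70985} \approx -1.4087 \cdot 10^{-5}$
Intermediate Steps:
$\frac{1}{- 107 C - 89603} = \frac{1}{\left(-107\right) \left(-174\right) - 89603} = \frac{1}{18618 - 89603} = \frac{1}{-70985} = - \frac{1}{70985}$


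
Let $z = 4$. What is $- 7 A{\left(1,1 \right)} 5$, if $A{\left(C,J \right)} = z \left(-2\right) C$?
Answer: $280$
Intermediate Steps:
$A{\left(C,J \right)} = - 8 C$ ($A{\left(C,J \right)} = 4 \left(-2\right) C = - 8 C$)
$- 7 A{\left(1,1 \right)} 5 = - 7 \left(\left(-8\right) 1\right) 5 = \left(-7\right) \left(-8\right) 5 = 56 \cdot 5 = 280$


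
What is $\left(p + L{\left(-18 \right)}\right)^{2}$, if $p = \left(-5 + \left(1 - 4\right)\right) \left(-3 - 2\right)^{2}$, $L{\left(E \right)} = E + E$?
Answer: $55696$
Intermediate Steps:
$L{\left(E \right)} = 2 E$
$p = -200$ ($p = \left(-5 + \left(1 - 4\right)\right) \left(-5\right)^{2} = \left(-5 - 3\right) 25 = \left(-8\right) 25 = -200$)
$\left(p + L{\left(-18 \right)}\right)^{2} = \left(-200 + 2 \left(-18\right)\right)^{2} = \left(-200 - 36\right)^{2} = \left(-236\right)^{2} = 55696$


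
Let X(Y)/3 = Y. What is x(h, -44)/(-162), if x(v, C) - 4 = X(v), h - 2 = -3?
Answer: -1/162 ≈ -0.0061728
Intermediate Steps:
h = -1 (h = 2 - 3 = -1)
X(Y) = 3*Y
x(v, C) = 4 + 3*v
x(h, -44)/(-162) = (4 + 3*(-1))/(-162) = (4 - 3)*(-1/162) = 1*(-1/162) = -1/162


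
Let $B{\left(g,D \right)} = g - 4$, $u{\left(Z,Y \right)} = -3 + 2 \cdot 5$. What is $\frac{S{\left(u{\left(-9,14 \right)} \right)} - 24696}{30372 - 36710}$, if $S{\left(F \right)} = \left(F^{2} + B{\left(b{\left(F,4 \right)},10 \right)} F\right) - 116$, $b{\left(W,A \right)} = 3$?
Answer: $\frac{12385}{3169} \approx 3.9082$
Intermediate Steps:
$u{\left(Z,Y \right)} = 7$ ($u{\left(Z,Y \right)} = -3 + 10 = 7$)
$B{\left(g,D \right)} = -4 + g$ ($B{\left(g,D \right)} = g - 4 = -4 + g$)
$S{\left(F \right)} = -116 + F^{2} - F$ ($S{\left(F \right)} = \left(F^{2} + \left(-4 + 3\right) F\right) - 116 = \left(F^{2} - F\right) - 116 = -116 + F^{2} - F$)
$\frac{S{\left(u{\left(-9,14 \right)} \right)} - 24696}{30372 - 36710} = \frac{\left(-116 + 7^{2} - 7\right) - 24696}{30372 - 36710} = \frac{\left(-116 + 49 - 7\right) - 24696}{-6338} = \left(-74 - 24696\right) \left(- \frac{1}{6338}\right) = \left(-24770\right) \left(- \frac{1}{6338}\right) = \frac{12385}{3169}$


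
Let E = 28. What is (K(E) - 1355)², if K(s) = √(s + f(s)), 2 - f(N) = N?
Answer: (1355 - √2)² ≈ 1.8322e+6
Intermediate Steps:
f(N) = 2 - N
K(s) = √2 (K(s) = √(s + (2 - s)) = √2)
(K(E) - 1355)² = (√2 - 1355)² = (-1355 + √2)²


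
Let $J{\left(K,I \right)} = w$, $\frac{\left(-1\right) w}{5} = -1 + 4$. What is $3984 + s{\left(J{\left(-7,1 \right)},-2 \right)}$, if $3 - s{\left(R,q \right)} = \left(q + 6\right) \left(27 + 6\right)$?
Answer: $3855$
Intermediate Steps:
$w = -15$ ($w = - 5 \left(-1 + 4\right) = \left(-5\right) 3 = -15$)
$J{\left(K,I \right)} = -15$
$s{\left(R,q \right)} = -195 - 33 q$ ($s{\left(R,q \right)} = 3 - \left(q + 6\right) \left(27 + 6\right) = 3 - \left(6 + q\right) 33 = 3 - \left(198 + 33 q\right) = -195 - 33 q$)
$3984 + s{\left(J{\left(-7,1 \right)},-2 \right)} = 3984 - 129 = 3855$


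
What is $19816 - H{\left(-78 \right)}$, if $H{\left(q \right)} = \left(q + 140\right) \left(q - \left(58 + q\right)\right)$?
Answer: $23412$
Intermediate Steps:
$H{\left(q \right)} = -8120 - 58 q$ ($H{\left(q \right)} = \left(140 + q\right) \left(-58\right) = -8120 - 58 q$)
$19816 - H{\left(-78 \right)} = 19816 - \left(-8120 - -4524\right) = 19816 - \left(-8120 + 4524\right) = 19816 - -3596 = 19816 + 3596 = 23412$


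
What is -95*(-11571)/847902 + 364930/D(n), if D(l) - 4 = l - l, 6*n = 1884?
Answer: 444582290/4873 ≈ 91234.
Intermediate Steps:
n = 314 (n = (⅙)*1884 = 314)
D(l) = 4 (D(l) = 4 + (l - l) = 4 + 0 = 4)
-95*(-11571)/847902 + 364930/D(n) = -95*(-11571)/847902 + 364930/4 = 1099245*(1/847902) + 364930*(¼) = 12635/9746 + 182465/2 = 444582290/4873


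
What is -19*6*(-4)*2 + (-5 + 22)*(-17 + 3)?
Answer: 674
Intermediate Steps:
-19*6*(-4)*2 + (-5 + 22)*(-17 + 3) = -(-456)*2 + 17*(-14) = -19*(-48) - 238 = 912 - 238 = 674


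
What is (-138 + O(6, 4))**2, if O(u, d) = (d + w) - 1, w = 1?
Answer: 17956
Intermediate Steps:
O(u, d) = d (O(u, d) = (d + 1) - 1 = (1 + d) - 1 = d)
(-138 + O(6, 4))**2 = (-138 + 4)**2 = (-134)**2 = 17956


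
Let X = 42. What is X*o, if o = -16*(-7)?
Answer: 4704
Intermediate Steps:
o = 112
X*o = 42*112 = 4704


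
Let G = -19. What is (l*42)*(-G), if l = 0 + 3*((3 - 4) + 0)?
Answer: -2394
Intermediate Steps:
l = -3 (l = 0 + 3*(-1 + 0) = 0 + 3*(-1) = 0 - 3 = -3)
(l*42)*(-G) = (-3*42)*(-1*(-19)) = -126*19 = -2394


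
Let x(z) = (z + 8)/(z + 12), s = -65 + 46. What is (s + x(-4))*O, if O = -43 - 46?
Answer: 3293/2 ≈ 1646.5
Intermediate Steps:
s = -19
x(z) = (8 + z)/(12 + z)
O = -89
(s + x(-4))*O = (-19 + (8 - 4)/(12 - 4))*(-89) = (-19 + 4/8)*(-89) = (-19 + (⅛)*4)*(-89) = (-19 + ½)*(-89) = -37/2*(-89) = 3293/2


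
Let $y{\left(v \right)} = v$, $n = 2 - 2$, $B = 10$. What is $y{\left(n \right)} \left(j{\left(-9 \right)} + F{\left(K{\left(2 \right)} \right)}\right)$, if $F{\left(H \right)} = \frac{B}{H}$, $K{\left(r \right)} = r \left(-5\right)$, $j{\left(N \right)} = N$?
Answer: $0$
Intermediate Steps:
$n = 0$ ($n = 2 - 2 = 0$)
$K{\left(r \right)} = - 5 r$
$F{\left(H \right)} = \frac{10}{H}$
$y{\left(n \right)} \left(j{\left(-9 \right)} + F{\left(K{\left(2 \right)} \right)}\right) = 0 \left(-9 + \frac{10}{\left(-5\right) 2}\right) = 0 \left(-9 + \frac{10}{-10}\right) = 0 \left(-9 + 10 \left(- \frac{1}{10}\right)\right) = 0 \left(-9 - 1\right) = 0 \left(-10\right) = 0$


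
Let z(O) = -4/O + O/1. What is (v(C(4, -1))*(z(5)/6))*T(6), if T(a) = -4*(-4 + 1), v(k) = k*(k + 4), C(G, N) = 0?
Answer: 0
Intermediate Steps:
z(O) = O - 4/O (z(O) = -4/O + O*1 = -4/O + O = O - 4/O)
v(k) = k*(4 + k)
T(a) = 12 (T(a) = -4*(-3) = 12)
(v(C(4, -1))*(z(5)/6))*T(6) = ((0*(4 + 0))*((5 - 4/5)/6))*12 = ((0*4)*((5 - 4*⅕)*(⅙)))*12 = (0*((5 - ⅘)*(⅙)))*12 = (0*((21/5)*(⅙)))*12 = (0*(7/10))*12 = 0*12 = 0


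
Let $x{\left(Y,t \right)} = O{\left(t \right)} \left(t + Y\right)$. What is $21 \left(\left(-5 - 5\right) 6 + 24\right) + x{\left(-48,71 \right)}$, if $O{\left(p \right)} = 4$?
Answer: $-664$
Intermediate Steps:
$x{\left(Y,t \right)} = 4 Y + 4 t$ ($x{\left(Y,t \right)} = 4 \left(t + Y\right) = 4 \left(Y + t\right) = 4 Y + 4 t$)
$21 \left(\left(-5 - 5\right) 6 + 24\right) + x{\left(-48,71 \right)} = 21 \left(\left(-5 - 5\right) 6 + 24\right) + \left(4 \left(-48\right) + 4 \cdot 71\right) = 21 \left(\left(-10\right) 6 + 24\right) + \left(-192 + 284\right) = 21 \left(-60 + 24\right) + 92 = 21 \left(-36\right) + 92 = -756 + 92 = -664$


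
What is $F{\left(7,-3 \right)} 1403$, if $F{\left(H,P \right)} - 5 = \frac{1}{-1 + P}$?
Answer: $\frac{26657}{4} \approx 6664.3$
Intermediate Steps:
$F{\left(H,P \right)} = 5 + \frac{1}{-1 + P}$
$F{\left(7,-3 \right)} 1403 = \frac{-4 + 5 \left(-3\right)}{-1 - 3} \cdot 1403 = \frac{-4 - 15}{-4} \cdot 1403 = \left(- \frac{1}{4}\right) \left(-19\right) 1403 = \frac{19}{4} \cdot 1403 = \frac{26657}{4}$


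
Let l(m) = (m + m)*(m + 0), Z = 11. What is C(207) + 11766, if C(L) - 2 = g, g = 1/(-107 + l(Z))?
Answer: 1588681/135 ≈ 11768.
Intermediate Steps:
l(m) = 2*m² (l(m) = (2*m)*m = 2*m²)
g = 1/135 (g = 1/(-107 + 2*11²) = 1/(-107 + 2*121) = 1/(-107 + 242) = 1/135 ≈ 0.0074074)
C(L) = 271/135 (C(L) = 2 + 1/135 = 271/135)
C(207) + 11766 = 271/135 + 11766 = 1588681/135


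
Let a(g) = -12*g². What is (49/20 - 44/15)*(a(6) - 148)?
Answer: 841/3 ≈ 280.33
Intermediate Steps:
(49/20 - 44/15)*(a(6) - 148) = (49/20 - 44/15)*(-12*6² - 148) = (49*(1/20) - 44*1/15)*(-12*36 - 148) = (49/20 - 44/15)*(-432 - 148) = -29/60*(-580) = 841/3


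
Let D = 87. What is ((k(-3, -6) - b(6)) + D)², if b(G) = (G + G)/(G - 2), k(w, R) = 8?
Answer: 8464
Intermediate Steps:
b(G) = 2*G/(-2 + G) (b(G) = (2*G)/(-2 + G) = 2*G/(-2 + G))
((k(-3, -6) - b(6)) + D)² = ((8 - 2*6/(-2 + 6)) + 87)² = ((8 - 2*6/4) + 87)² = ((8 - 1*3) + 87)² = ((8 - 3) + 87)² = (5 + 87)² = 92² = 8464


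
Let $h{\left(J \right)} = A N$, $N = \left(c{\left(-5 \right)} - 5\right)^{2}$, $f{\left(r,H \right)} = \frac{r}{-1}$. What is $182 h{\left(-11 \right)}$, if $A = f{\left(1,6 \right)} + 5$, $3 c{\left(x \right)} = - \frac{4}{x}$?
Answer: $\frac{3669848}{225} \approx 16310.0$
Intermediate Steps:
$f{\left(r,H \right)} = - r$ ($f{\left(r,H \right)} = r \left(-1\right) = - r$)
$c{\left(x \right)} = - \frac{4}{3 x}$ ($c{\left(x \right)} = \frac{\left(-4\right) \frac{1}{x}}{3} = - \frac{4}{3 x}$)
$N = \frac{5041}{225}$ ($N = \left(- \frac{4}{3 \left(-5\right)} - 5\right)^{2} = \left(\left(- \frac{4}{3}\right) \left(- \frac{1}{5}\right) - 5\right)^{2} = \left(\frac{4}{15} - 5\right)^{2} = \left(- \frac{71}{15}\right)^{2} = \frac{5041}{225} \approx 22.404$)
$A = 4$ ($A = \left(-1\right) 1 + 5 = -1 + 5 = 4$)
$h{\left(J \right)} = \frac{20164}{225}$ ($h{\left(J \right)} = 4 \cdot \frac{5041}{225} = \frac{20164}{225}$)
$182 h{\left(-11 \right)} = 182 \cdot \frac{20164}{225} = \frac{3669848}{225}$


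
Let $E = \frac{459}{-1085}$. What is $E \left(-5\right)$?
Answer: $\frac{459}{217} \approx 2.1152$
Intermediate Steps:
$E = - \frac{459}{1085}$ ($E = 459 \left(- \frac{1}{1085}\right) = - \frac{459}{1085} \approx -0.42304$)
$E \left(-5\right) = \left(- \frac{459}{1085}\right) \left(-5\right) = \frac{459}{217}$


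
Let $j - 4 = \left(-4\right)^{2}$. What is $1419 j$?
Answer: $28380$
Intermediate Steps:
$j = 20$ ($j = 4 + \left(-4\right)^{2} = 4 + 16 = 20$)
$1419 j = 1419 \cdot 20 = 28380$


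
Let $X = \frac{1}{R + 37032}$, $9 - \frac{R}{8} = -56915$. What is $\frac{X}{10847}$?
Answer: $\frac{1}{5341323128} \approx 1.8722 \cdot 10^{-10}$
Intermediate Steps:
$R = 455392$ ($R = 72 - -455320 = 72 + 455320 = 455392$)
$X = \frac{1}{492424}$ ($X = \frac{1}{455392 + 37032} = \frac{1}{492424} \approx 2.0308 \cdot 10^{-6}$)
$\frac{X}{10847} = \frac{1}{492424 \cdot 10847} = \frac{1}{492424} \cdot \frac{1}{10847} = \frac{1}{5341323128}$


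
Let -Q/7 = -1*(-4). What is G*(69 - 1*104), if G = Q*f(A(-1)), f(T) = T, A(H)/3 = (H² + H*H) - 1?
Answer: 2940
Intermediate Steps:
A(H) = -3 + 6*H² (A(H) = 3*((H² + H*H) - 1) = 3*((H² + H²) - 1) = 3*(2*H² - 1) = 3*(-1 + 2*H²) = -3 + 6*H²)
Q = -28 (Q = -(-7)*(-4) = -7*4 = -28)
G = -84 (G = -28*(-3 + 6*(-1)²) = -28*(-3 + 6*1) = -28*(-3 + 6) = -28*3 = -84)
G*(69 - 1*104) = -84*(69 - 1*104) = -84*(69 - 104) = -84*(-35) = 2940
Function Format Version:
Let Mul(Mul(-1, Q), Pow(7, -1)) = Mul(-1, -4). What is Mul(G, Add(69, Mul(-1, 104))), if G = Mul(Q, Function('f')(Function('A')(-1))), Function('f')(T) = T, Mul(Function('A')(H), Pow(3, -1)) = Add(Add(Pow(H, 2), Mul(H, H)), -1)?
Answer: 2940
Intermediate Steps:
Function('A')(H) = Add(-3, Mul(6, Pow(H, 2))) (Function('A')(H) = Mul(3, Add(Add(Pow(H, 2), Mul(H, H)), -1)) = Mul(3, Add(Add(Pow(H, 2), Pow(H, 2)), -1)) = Mul(3, Add(Mul(2, Pow(H, 2)), -1)) = Mul(3, Add(-1, Mul(2, Pow(H, 2)))) = Add(-3, Mul(6, Pow(H, 2))))
Q = -28 (Q = Mul(-7, Mul(-1, -4)) = Mul(-7, 4) = -28)
G = -84 (G = Mul(-28, Add(-3, Mul(6, Pow(-1, 2)))) = Mul(-28, Add(-3, Mul(6, 1))) = Mul(-28, Add(-3, 6)) = Mul(-28, 3) = -84)
Mul(G, Add(69, Mul(-1, 104))) = Mul(-84, Add(69, Mul(-1, 104))) = Mul(-84, Add(69, -104)) = Mul(-84, -35) = 2940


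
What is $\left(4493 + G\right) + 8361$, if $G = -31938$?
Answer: $-19084$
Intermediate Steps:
$\left(4493 + G\right) + 8361 = \left(4493 - 31938\right) + 8361 = -27445 + 8361 = -19084$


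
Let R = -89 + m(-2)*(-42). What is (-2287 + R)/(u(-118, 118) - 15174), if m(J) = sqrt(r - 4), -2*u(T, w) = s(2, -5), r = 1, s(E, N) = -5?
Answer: 4752/30343 + 84*I*sqrt(3)/30343 ≈ 0.15661 + 0.0047949*I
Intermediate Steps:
u(T, w) = 5/2 (u(T, w) = -1/2*(-5) = 5/2)
m(J) = I*sqrt(3) (m(J) = sqrt(1 - 4) = sqrt(-3) = I*sqrt(3))
R = -89 - 42*I*sqrt(3) (R = -89 + (I*sqrt(3))*(-42) = -89 - 42*I*sqrt(3) ≈ -89.0 - 72.746*I)
(-2287 + R)/(u(-118, 118) - 15174) = (-2287 + (-89 - 42*I*sqrt(3)))/(5/2 - 15174) = (-2376 - 42*I*sqrt(3))/(-30343/2) = (-2376 - 42*I*sqrt(3))*(-2/30343) = 4752/30343 + 84*I*sqrt(3)/30343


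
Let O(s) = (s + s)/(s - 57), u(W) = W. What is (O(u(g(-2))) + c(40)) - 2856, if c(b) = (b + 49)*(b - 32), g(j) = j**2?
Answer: -113640/53 ≈ -2144.2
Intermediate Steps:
O(s) = 2*s/(-57 + s) (O(s) = (2*s)/(-57 + s) = 2*s/(-57 + s))
c(b) = (-32 + b)*(49 + b) (c(b) = (49 + b)*(-32 + b) = (-32 + b)*(49 + b))
(O(u(g(-2))) + c(40)) - 2856 = (2*(-2)**2/(-57 + (-2)**2) + (-1568 + 40**2 + 17*40)) - 2856 = (2*4/(-57 + 4) + (-1568 + 1600 + 680)) - 2856 = (2*4/(-53) + 712) - 2856 = (2*4*(-1/53) + 712) - 2856 = (-8/53 + 712) - 2856 = 37728/53 - 2856 = -113640/53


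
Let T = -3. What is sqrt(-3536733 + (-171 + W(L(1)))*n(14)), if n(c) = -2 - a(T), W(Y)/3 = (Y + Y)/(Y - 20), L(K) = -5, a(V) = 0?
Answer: 3*I*sqrt(9823315)/5 ≈ 1880.5*I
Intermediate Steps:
W(Y) = 6*Y/(-20 + Y) (W(Y) = 3*((Y + Y)/(Y - 20)) = 3*((2*Y)/(-20 + Y)) = 3*(2*Y/(-20 + Y)) = 6*Y/(-20 + Y))
n(c) = -2 (n(c) = -2 - 1*0 = -2 + 0 = -2)
sqrt(-3536733 + (-171 + W(L(1)))*n(14)) = sqrt(-3536733 + (-171 + 6*(-5)/(-20 - 5))*(-2)) = sqrt(-3536733 + (-171 + 6*(-5)/(-25))*(-2)) = sqrt(-3536733 + (-171 + 6*(-5)*(-1/25))*(-2)) = sqrt(-3536733 + (-171 + 6/5)*(-2)) = sqrt(-3536733 - 849/5*(-2)) = sqrt(-3536733 + 1698/5) = sqrt(-17681967/5) = 3*I*sqrt(9823315)/5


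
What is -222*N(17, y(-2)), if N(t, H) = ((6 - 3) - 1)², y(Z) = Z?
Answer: -888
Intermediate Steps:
N(t, H) = 4 (N(t, H) = (3 - 1)² = 2² = 4)
-222*N(17, y(-2)) = -222*4 = -888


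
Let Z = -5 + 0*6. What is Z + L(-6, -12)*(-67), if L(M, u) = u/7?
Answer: 769/7 ≈ 109.86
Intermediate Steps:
Z = -5 (Z = -5 + 0 = -5)
L(M, u) = u/7 (L(M, u) = u*(1/7) = u/7)
Z + L(-6, -12)*(-67) = -5 + ((1/7)*(-12))*(-67) = -5 - 12/7*(-67) = -5 + 804/7 = 769/7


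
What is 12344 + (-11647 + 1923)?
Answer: 2620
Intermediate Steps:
12344 + (-11647 + 1923) = 12344 - 9724 = 2620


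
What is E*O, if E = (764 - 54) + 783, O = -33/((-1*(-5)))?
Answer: -49269/5 ≈ -9853.8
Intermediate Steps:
O = -33/5 ≈ -6.6000
E = 1493 (E = 710 + 783 = 1493)
E*O = 1493*(-33/5) = -49269/5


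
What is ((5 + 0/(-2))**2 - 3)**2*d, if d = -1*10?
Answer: -4840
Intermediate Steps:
d = -10
((5 + 0/(-2))**2 - 3)**2*d = ((5 + 0/(-2))**2 - 3)**2*(-10) = ((5 + 0*(-1/2))**2 - 3)**2*(-10) = ((5 + 0)**2 - 3)**2*(-10) = (5**2 - 3)**2*(-10) = (25 - 3)**2*(-10) = 22**2*(-10) = 484*(-10) = -4840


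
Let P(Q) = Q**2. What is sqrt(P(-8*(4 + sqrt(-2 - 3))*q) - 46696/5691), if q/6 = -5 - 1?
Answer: 2*sqrt(7387388429442 + 5372694448128*I*sqrt(5))/5691 ≈ 1152.0 + 643.99*I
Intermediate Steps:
q = -36 (q = 6*(-5 - 1) = 6*(-6) = -36)
sqrt(P(-8*(4 + sqrt(-2 - 3))*q) - 46696/5691) = sqrt((-8*(4 + sqrt(-2 - 3))*(-36))**2 - 46696/5691) = sqrt((-8*(4 + sqrt(-5))*(-36))**2 - 46696*1/5691) = sqrt((-8*(4 + I*sqrt(5))*(-36))**2 - 46696/5691) = sqrt((-8*(-144 - 36*I*sqrt(5)))**2 - 46696/5691) = sqrt((1152 + 288*I*sqrt(5))**2 - 46696/5691) = sqrt(-46696/5691 + (1152 + 288*I*sqrt(5))**2)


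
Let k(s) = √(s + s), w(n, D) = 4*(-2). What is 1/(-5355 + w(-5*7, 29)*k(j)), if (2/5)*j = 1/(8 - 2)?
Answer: -3213/17205583 + 4*√30/86027915 ≈ -0.00018649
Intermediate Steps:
j = 5/12 (j = 5/(2*(8 - 2)) = (5/2)/6 = (5/2)*(⅙) = 5/12 ≈ 0.41667)
w(n, D) = -8
k(s) = √2*√s (k(s) = √(2*s) = √2*√s)
1/(-5355 + w(-5*7, 29)*k(j)) = 1/(-5355 - 8*√2*√(5/12)) = 1/(-5355 - 8*√2*√15/6) = 1/(-5355 - 4*√30/3)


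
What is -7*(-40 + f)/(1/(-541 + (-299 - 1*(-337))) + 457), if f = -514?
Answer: 975317/114935 ≈ 8.4858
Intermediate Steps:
-7*(-40 + f)/(1/(-541 + (-299 - 1*(-337))) + 457) = -7*(-40 - 514)/(1/(-541 + (-299 - 1*(-337))) + 457) = -(-3878)/(1/(-541 + (-299 + 337)) + 457) = -(-3878)/(1/(-541 + 38) + 457) = -(-3878)/(1/(-503) + 457) = -(-3878)/(-1/503 + 457) = -(-3878)/229870/503 = -(-3878)*503/229870 = -7*(-139331/114935) = 975317/114935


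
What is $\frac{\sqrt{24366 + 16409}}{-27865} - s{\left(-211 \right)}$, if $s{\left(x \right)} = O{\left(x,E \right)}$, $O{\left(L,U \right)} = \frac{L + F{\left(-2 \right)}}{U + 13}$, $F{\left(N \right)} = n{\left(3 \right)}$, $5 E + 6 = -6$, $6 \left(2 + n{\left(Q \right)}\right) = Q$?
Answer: $\frac{2125}{106} - \frac{\sqrt{1631}}{5573} \approx 20.04$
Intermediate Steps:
$n{\left(Q \right)} = -2 + \frac{Q}{6}$
$E = - \frac{12}{5}$ ($E = - \frac{6}{5} + \frac{1}{5} \left(-6\right) = - \frac{6}{5} - \frac{6}{5} = - \frac{12}{5} \approx -2.4$)
$F{\left(N \right)} = - \frac{3}{2}$ ($F{\left(N \right)} = -2 + \frac{1}{6} \cdot 3 = -2 + \frac{1}{2} = - \frac{3}{2}$)
$O{\left(L,U \right)} = \frac{- \frac{3}{2} + L}{13 + U}$ ($O{\left(L,U \right)} = \frac{L - \frac{3}{2}}{U + 13} = \frac{- \frac{3}{2} + L}{13 + U}$)
$s{\left(x \right)} = - \frac{15}{106} + \frac{5 x}{53}$ ($s{\left(x \right)} = \frac{- \frac{3}{2} + x}{13 - \frac{12}{5}} = \frac{- \frac{3}{2} + x}{\frac{53}{5}} = \frac{5 \left(- \frac{3}{2} + x\right)}{53} = - \frac{15}{106} + \frac{5 x}{53}$)
$\frac{\sqrt{24366 + 16409}}{-27865} - s{\left(-211 \right)} = \frac{\sqrt{24366 + 16409}}{-27865} - \left(- \frac{15}{106} + \frac{5}{53} \left(-211\right)\right) = \sqrt{40775} \left(- \frac{1}{27865}\right) - \left(- \frac{15}{106} - \frac{1055}{53}\right) = 5 \sqrt{1631} \left(- \frac{1}{27865}\right) - - \frac{2125}{106} = - \frac{\sqrt{1631}}{5573} + \frac{2125}{106} = \frac{2125}{106} - \frac{\sqrt{1631}}{5573}$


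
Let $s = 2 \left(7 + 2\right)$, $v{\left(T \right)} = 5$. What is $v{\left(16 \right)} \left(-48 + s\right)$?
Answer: $-150$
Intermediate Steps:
$s = 18$ ($s = 2 \cdot 9 = 18$)
$v{\left(16 \right)} \left(-48 + s\right) = 5 \left(-48 + 18\right) = 5 \left(-30\right) = -150$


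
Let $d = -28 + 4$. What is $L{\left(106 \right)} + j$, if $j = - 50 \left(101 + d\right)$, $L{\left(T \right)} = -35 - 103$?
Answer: $-3988$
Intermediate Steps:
$L{\left(T \right)} = -138$ ($L{\left(T \right)} = -35 - 103 = -138$)
$d = -24$
$j = -3850$ ($j = - 50 \left(101 - 24\right) = \left(-50\right) 77 = -3850$)
$L{\left(106 \right)} + j = -138 - 3850 = -3988$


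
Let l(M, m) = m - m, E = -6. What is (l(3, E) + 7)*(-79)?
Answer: -553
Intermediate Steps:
l(M, m) = 0
(l(3, E) + 7)*(-79) = (0 + 7)*(-79) = 7*(-79) = -553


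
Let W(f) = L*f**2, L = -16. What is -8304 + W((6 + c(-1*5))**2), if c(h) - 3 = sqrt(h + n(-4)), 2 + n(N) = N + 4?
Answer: -59632 - 42624*I*sqrt(7) ≈ -59632.0 - 1.1277e+5*I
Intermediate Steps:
n(N) = 2 + N (n(N) = -2 + (N + 4) = -2 + (4 + N) = 2 + N)
c(h) = 3 + sqrt(-2 + h) (c(h) = 3 + sqrt(h + (2 - 4)) = 3 + sqrt(h - 2) = 3 + sqrt(-2 + h))
W(f) = -16*f**2
-8304 + W((6 + c(-1*5))**2) = -8304 - 16*(6 + (3 + sqrt(-2 - 1*5)))**4 = -8304 - 16*(6 + (3 + sqrt(-2 - 5)))**4 = -8304 - 16*(6 + (3 + sqrt(-7)))**4 = -8304 - 16*(6 + (3 + I*sqrt(7)))**4 = -8304 - 16*(9 + I*sqrt(7))**4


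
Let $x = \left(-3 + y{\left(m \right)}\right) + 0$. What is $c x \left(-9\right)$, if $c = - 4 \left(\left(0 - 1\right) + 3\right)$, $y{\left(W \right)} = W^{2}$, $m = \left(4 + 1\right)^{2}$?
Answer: $44784$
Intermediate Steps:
$m = 25$ ($m = 5^{2} = 25$)
$c = -8$ ($c = - 4 \left(\left(0 - 1\right) + 3\right) = - 4 \left(-1 + 3\right) = \left(-4\right) 2 = -8$)
$x = 622$ ($x = \left(-3 + 25^{2}\right) + 0 = \left(-3 + 625\right) + 0 = 622 + 0 = 622$)
$c x \left(-9\right) = \left(-8\right) 622 \left(-9\right) = \left(-4976\right) \left(-9\right) = 44784$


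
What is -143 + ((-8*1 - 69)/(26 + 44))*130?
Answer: -286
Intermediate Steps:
-143 + ((-8*1 - 69)/(26 + 44))*130 = -143 + ((-8 - 69)/70)*130 = -143 - 77*1/70*130 = -143 - 11/10*130 = -143 - 143 = -286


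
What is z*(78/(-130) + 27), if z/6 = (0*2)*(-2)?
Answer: 0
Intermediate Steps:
z = 0 (z = 6*((0*2)*(-2)) = 6*(0*(-2)) = 6*0 = 0)
z*(78/(-130) + 27) = 0*(78/(-130) + 27) = 0*(78*(-1/130) + 27) = 0*(-3/5 + 27) = 0*(132/5) = 0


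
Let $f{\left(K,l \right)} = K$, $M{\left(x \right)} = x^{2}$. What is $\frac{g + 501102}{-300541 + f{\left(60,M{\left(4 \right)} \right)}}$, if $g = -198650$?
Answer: $- \frac{302452}{300481} \approx -1.0066$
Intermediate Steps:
$\frac{g + 501102}{-300541 + f{\left(60,M{\left(4 \right)} \right)}} = \frac{-198650 + 501102}{-300541 + 60} = \frac{302452}{-300481} = 302452 \left(- \frac{1}{300481}\right) = - \frac{302452}{300481}$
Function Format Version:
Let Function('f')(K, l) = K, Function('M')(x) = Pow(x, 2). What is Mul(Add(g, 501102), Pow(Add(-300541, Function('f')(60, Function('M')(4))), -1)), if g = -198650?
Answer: Rational(-302452, 300481) ≈ -1.0066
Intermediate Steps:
Mul(Add(g, 501102), Pow(Add(-300541, Function('f')(60, Function('M')(4))), -1)) = Mul(Add(-198650, 501102), Pow(Add(-300541, 60), -1)) = Mul(302452, Pow(-300481, -1)) = Mul(302452, Rational(-1, 300481)) = Rational(-302452, 300481)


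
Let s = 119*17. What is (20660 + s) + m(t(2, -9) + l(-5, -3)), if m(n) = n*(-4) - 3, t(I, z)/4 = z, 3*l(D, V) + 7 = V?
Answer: 68512/3 ≈ 22837.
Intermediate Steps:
l(D, V) = -7/3 + V/3
t(I, z) = 4*z
s = 2023
m(n) = -3 - 4*n (m(n) = -4*n - 3 = -3 - 4*n)
(20660 + s) + m(t(2, -9) + l(-5, -3)) = (20660 + 2023) + (-3 - 4*(4*(-9) + (-7/3 + (⅓)*(-3)))) = 22683 + (-3 - 4*(-36 + (-7/3 - 1))) = 22683 + (-3 - 4*(-36 - 10/3)) = 22683 + (-3 - 4*(-118/3)) = 22683 + (-3 + 472/3) = 22683 + 463/3 = 68512/3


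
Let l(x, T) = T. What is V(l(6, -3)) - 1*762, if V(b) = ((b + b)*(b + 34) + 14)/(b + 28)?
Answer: -19222/25 ≈ -768.88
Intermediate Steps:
V(b) = (14 + 2*b*(34 + b))/(28 + b) (V(b) = ((2*b)*(34 + b) + 14)/(28 + b) = (2*b*(34 + b) + 14)/(28 + b) = (14 + 2*b*(34 + b))/(28 + b))
V(l(6, -3)) - 1*762 = 2*(7 + (-3)² + 34*(-3))/(28 - 3) - 1*762 = 2*(7 + 9 - 102)/25 - 762 = 2*(1/25)*(-86) - 762 = -172/25 - 762 = -19222/25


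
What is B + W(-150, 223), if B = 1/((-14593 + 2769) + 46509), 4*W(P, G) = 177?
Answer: 6139249/138740 ≈ 44.250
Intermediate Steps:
W(P, G) = 177/4 (W(P, G) = (1/4)*177 = 177/4)
B = 1/34685 (B = 1/(-11824 + 46509) = 1/34685 ≈ 2.8831e-5)
B + W(-150, 223) = 1/34685 + 177/4 = 6139249/138740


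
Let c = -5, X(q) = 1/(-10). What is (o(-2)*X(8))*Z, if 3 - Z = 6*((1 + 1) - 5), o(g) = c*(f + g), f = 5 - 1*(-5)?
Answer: 84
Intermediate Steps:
X(q) = -⅒
f = 10 (f = 5 + 5 = 10)
o(g) = -50 - 5*g (o(g) = -5*(10 + g) = -50 - 5*g)
Z = 21 (Z = 3 - 6*((1 + 1) - 5) = 3 - 6*(2 - 5) = 3 - 6*(-3) = 3 - 1*(-18) = 3 + 18 = 21)
(o(-2)*X(8))*Z = ((-50 - 5*(-2))*(-⅒))*21 = ((-50 + 10)*(-⅒))*21 = -40*(-⅒)*21 = 4*21 = 84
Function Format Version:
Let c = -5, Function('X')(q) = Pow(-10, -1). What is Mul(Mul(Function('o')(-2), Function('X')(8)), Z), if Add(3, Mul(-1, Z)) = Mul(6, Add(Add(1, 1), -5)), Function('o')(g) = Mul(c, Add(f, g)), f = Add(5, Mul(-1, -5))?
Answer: 84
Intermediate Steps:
Function('X')(q) = Rational(-1, 10)
f = 10 (f = Add(5, 5) = 10)
Function('o')(g) = Add(-50, Mul(-5, g)) (Function('o')(g) = Mul(-5, Add(10, g)) = Add(-50, Mul(-5, g)))
Z = 21 (Z = Add(3, Mul(-1, Mul(6, Add(Add(1, 1), -5)))) = Add(3, Mul(-1, Mul(6, Add(2, -5)))) = Add(3, Mul(-1, Mul(6, -3))) = Add(3, Mul(-1, -18)) = Add(3, 18) = 21)
Mul(Mul(Function('o')(-2), Function('X')(8)), Z) = Mul(Mul(Add(-50, Mul(-5, -2)), Rational(-1, 10)), 21) = Mul(Mul(Add(-50, 10), Rational(-1, 10)), 21) = Mul(Mul(-40, Rational(-1, 10)), 21) = Mul(4, 21) = 84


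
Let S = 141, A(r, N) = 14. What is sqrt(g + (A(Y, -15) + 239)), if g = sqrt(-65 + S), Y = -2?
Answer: sqrt(253 + 2*sqrt(19)) ≈ 16.178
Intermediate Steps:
g = 2*sqrt(19) (g = sqrt(-65 + 141) = sqrt(76) = 2*sqrt(19) ≈ 8.7178)
sqrt(g + (A(Y, -15) + 239)) = sqrt(2*sqrt(19) + (14 + 239)) = sqrt(2*sqrt(19) + 253) = sqrt(253 + 2*sqrt(19))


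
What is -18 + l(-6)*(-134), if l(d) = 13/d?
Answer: 817/3 ≈ 272.33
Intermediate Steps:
-18 + l(-6)*(-134) = -18 + (13/(-6))*(-134) = -18 + (13*(-⅙))*(-134) = -18 - 13/6*(-134) = -18 + 871/3 = 817/3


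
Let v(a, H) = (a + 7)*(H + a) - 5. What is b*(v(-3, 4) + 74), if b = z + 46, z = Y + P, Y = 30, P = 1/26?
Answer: 144321/26 ≈ 5550.8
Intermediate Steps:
P = 1/26 ≈ 0.038462
z = 781/26 (z = 30 + 1/26 = 781/26 ≈ 30.038)
v(a, H) = -5 + (7 + a)*(H + a) (v(a, H) = (7 + a)*(H + a) - 5 = -5 + (7 + a)*(H + a))
b = 1977/26 (b = 781/26 + 46 = 1977/26 ≈ 76.038)
b*(v(-3, 4) + 74) = 1977*((-5 + (-3)² + 7*4 + 7*(-3) + 4*(-3)) + 74)/26 = 1977*((-5 + 9 + 28 - 21 - 12) + 74)/26 = 1977*(-1 + 74)/26 = (1977/26)*73 = 144321/26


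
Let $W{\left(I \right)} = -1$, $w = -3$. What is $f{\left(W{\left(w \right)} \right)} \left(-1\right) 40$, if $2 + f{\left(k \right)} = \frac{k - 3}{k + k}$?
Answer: $0$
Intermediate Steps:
$f{\left(k \right)} = -2 + \frac{-3 + k}{2 k}$ ($f{\left(k \right)} = -2 + \frac{k - 3}{k + k} = -2 + \frac{-3 + k}{2 k}$)
$f{\left(W{\left(w \right)} \right)} \left(-1\right) 40 = \frac{3 \left(-1 - -1\right)}{2 \left(-1\right)} \left(-1\right) 40 = \frac{3}{2} \left(-1\right) \left(-1 + 1\right) \left(-1\right) 40 = \frac{3}{2} \left(-1\right) 0 \left(-1\right) 40 = 0 \left(-1\right) 40 = 0 \cdot 40 = 0$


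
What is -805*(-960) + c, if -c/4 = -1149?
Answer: 777396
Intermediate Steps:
c = 4596 (c = -4*(-1149) = 4596)
-805*(-960) + c = -805*(-960) + 4596 = 772800 + 4596 = 777396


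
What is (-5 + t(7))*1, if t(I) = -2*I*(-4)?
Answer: 51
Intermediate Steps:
t(I) = 8*I
(-5 + t(7))*1 = (-5 + 8*7)*1 = (-5 + 56)*1 = 51*1 = 51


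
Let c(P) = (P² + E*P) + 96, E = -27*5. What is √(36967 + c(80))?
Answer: √32663 ≈ 180.73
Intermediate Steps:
E = -135
c(P) = 96 + P² - 135*P (c(P) = (P² - 135*P) + 96 = 96 + P² - 135*P)
√(36967 + c(80)) = √(36967 + (96 + 80² - 135*80)) = √(36967 + (96 + 6400 - 10800)) = √(36967 - 4304) = √32663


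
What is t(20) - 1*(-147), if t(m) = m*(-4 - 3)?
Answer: 7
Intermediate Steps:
t(m) = -7*m (t(m) = m*(-7) = -7*m)
t(20) - 1*(-147) = -7*20 - 1*(-147) = -140 + 147 = 7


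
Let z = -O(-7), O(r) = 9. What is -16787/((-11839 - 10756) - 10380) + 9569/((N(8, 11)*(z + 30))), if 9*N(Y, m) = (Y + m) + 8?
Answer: 45227908/296775 ≈ 152.40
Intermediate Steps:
N(Y, m) = 8/9 + Y/9 + m/9 (N(Y, m) = ((Y + m) + 8)/9 = (8 + Y + m)/9 = 8/9 + Y/9 + m/9)
z = -9 (z = -1*9 = -9)
-16787/((-11839 - 10756) - 10380) + 9569/((N(8, 11)*(z + 30))) = -16787/((-11839 - 10756) - 10380) + 9569/(((8/9 + (1/9)*8 + (1/9)*11)*(-9 + 30))) = -16787/(-22595 - 10380) + 9569/(((8/9 + 8/9 + 11/9)*21)) = -16787/(-32975) + 9569/((3*21)) = -16787*(-1/32975) + 9569/63 = 16787/32975 + 9569*(1/63) = 16787/32975 + 1367/9 = 45227908/296775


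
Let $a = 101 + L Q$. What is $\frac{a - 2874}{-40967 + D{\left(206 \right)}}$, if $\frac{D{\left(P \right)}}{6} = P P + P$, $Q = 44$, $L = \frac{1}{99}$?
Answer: $- \frac{24953}{1933965} \approx -0.012903$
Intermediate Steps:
$L = \frac{1}{99} \approx 0.010101$
$D{\left(P \right)} = 6 P + 6 P^{2}$ ($D{\left(P \right)} = 6 \left(P P + P\right) = 6 \left(P^{2} + P\right) = 6 \left(P + P^{2}\right) = 6 P + 6 P^{2}$)
$a = \frac{913}{9}$ ($a = 101 + \frac{1}{99} \cdot 44 = 101 + \frac{4}{9} = \frac{913}{9} \approx 101.44$)
$\frac{a - 2874}{-40967 + D{\left(206 \right)}} = \frac{\frac{913}{9} - 2874}{-40967 + 6 \cdot 206 \left(1 + 206\right)} = - \frac{24953}{9 \left(-40967 + 6 \cdot 206 \cdot 207\right)} = - \frac{24953}{9 \left(-40967 + 255852\right)} = - \frac{24953}{9 \cdot 214885} = \left(- \frac{24953}{9}\right) \frac{1}{214885} = - \frac{24953}{1933965}$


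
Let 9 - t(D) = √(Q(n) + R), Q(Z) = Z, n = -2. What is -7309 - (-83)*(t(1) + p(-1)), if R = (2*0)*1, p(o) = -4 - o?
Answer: -6811 - 83*I*√2 ≈ -6811.0 - 117.38*I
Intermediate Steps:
R = 0 (R = 0*1 = 0)
t(D) = 9 - I*√2 (t(D) = 9 - √(-2 + 0) = 9 - √(-2) = 9 - I*√2)
-7309 - (-83)*(t(1) + p(-1)) = -7309 - (-83)*((9 - I*√2) + (-4 - 1*(-1))) = -7309 - (-83)*((9 - I*√2) + (-4 + 1)) = -7309 - (-83)*((9 - I*√2) - 3) = -7309 - (-83)*(6 - I*√2) = -7309 - (-498 + 83*I*√2) = -7309 + (498 - 83*I*√2) = -6811 - 83*I*√2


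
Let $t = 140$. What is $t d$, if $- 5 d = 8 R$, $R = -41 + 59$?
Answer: $-4032$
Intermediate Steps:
$R = 18$
$d = - \frac{144}{5}$ ($d = - \frac{8 \cdot 18}{5} = \left(- \frac{1}{5}\right) 144 = - \frac{144}{5} \approx -28.8$)
$t d = 140 \left(- \frac{144}{5}\right) = -4032$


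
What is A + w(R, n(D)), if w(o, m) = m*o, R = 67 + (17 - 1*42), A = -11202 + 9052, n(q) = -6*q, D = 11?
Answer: -4922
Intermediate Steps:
A = -2150
R = 42 (R = 67 + (17 - 42) = 67 - 25 = 42)
A + w(R, n(D)) = -2150 - 6*11*42 = -2150 - 66*42 = -2150 - 2772 = -4922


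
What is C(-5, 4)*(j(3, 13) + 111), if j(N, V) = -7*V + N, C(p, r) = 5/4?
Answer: 115/4 ≈ 28.750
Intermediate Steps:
C(p, r) = 5/4 (C(p, r) = 5*(¼) = 5/4)
j(N, V) = N - 7*V
C(-5, 4)*(j(3, 13) + 111) = 5*((3 - 7*13) + 111)/4 = 5*((3 - 91) + 111)/4 = 5*(-88 + 111)/4 = (5/4)*23 = 115/4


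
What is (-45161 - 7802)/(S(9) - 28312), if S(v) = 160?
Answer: 52963/28152 ≈ 1.8813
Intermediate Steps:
(-45161 - 7802)/(S(9) - 28312) = (-45161 - 7802)/(160 - 28312) = -52963/(-28152) = -52963*(-1/28152) = 52963/28152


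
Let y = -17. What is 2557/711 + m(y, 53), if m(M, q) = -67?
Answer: -45080/711 ≈ -63.404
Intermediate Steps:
2557/711 + m(y, 53) = 2557/711 - 67 = -45080/711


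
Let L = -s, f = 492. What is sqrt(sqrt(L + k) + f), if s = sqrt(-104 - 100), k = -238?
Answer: sqrt(492 + sqrt(2)*sqrt(-119 - I*sqrt(51))) ≈ 22.194 - 0.3477*I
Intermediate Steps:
s = 2*I*sqrt(51) (s = sqrt(-204) = 2*I*sqrt(51) ≈ 14.283*I)
L = -2*I*sqrt(51) ≈ -14.283*I
sqrt(sqrt(L + k) + f) = sqrt(sqrt(-2*I*sqrt(51) - 238) + 492) = sqrt(sqrt(-238 - 2*I*sqrt(51)) + 492) = sqrt(492 + sqrt(-238 - 2*I*sqrt(51)))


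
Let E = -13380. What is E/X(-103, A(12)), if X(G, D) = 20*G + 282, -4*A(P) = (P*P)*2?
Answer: 6690/889 ≈ 7.5253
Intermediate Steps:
A(P) = -P**2/2 (A(P) = -P*P*2/4 = -P**2*2/4 = -P**2/2)
X(G, D) = 282 + 20*G
E/X(-103, A(12)) = -13380/(282 + 20*(-103)) = -13380/(282 - 2060) = -13380/(-1778) = -13380*(-1/1778) = 6690/889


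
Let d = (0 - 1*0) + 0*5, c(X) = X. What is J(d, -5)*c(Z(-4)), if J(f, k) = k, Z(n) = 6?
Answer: -30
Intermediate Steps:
d = 0 (d = (0 + 0) + 0 = 0 + 0 = 0)
J(d, -5)*c(Z(-4)) = -5*6 = -30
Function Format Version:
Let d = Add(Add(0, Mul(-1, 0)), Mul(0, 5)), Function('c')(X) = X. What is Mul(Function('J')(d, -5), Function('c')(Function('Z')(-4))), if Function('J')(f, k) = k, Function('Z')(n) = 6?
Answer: -30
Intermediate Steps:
d = 0 (d = Add(Add(0, 0), 0) = Add(0, 0) = 0)
Mul(Function('J')(d, -5), Function('c')(Function('Z')(-4))) = Mul(-5, 6) = -30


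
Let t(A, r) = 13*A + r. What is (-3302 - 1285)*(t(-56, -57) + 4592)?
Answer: -17462709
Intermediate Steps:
t(A, r) = r + 13*A
(-3302 - 1285)*(t(-56, -57) + 4592) = (-3302 - 1285)*((-57 + 13*(-56)) + 4592) = -4587*((-57 - 728) + 4592) = -4587*(-785 + 4592) = -4587*3807 = -17462709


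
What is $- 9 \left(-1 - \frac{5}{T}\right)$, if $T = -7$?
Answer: $\frac{18}{7} \approx 2.5714$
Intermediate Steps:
$- 9 \left(-1 - \frac{5}{T}\right) = - 9 \left(-1 - \frac{5}{-7}\right) = - 9 \left(-1 - - \frac{5}{7}\right) = - 9 \left(-1 + \frac{5}{7}\right) = \left(-9\right) \left(- \frac{2}{7}\right) = \frac{18}{7}$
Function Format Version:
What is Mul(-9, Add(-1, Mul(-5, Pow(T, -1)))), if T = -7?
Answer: Rational(18, 7) ≈ 2.5714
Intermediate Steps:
Mul(-9, Add(-1, Mul(-5, Pow(T, -1)))) = Mul(-9, Add(-1, Mul(-5, Pow(-7, -1)))) = Mul(-9, Add(-1, Mul(-5, Rational(-1, 7)))) = Mul(-9, Add(-1, Rational(5, 7))) = Mul(-9, Rational(-2, 7)) = Rational(18, 7)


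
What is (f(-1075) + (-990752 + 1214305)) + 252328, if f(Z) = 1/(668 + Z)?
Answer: 193683566/407 ≈ 4.7588e+5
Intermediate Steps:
(f(-1075) + (-990752 + 1214305)) + 252328 = (1/(668 - 1075) + (-990752 + 1214305)) + 252328 = (1/(-407) + 223553) + 252328 = (-1/407 + 223553) + 252328 = 90986070/407 + 252328 = 193683566/407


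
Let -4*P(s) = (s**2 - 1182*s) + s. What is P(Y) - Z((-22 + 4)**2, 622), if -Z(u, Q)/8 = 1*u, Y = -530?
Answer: -448231/2 ≈ -2.2412e+5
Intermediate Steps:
Z(u, Q) = -8*u
P(s) = -s**2/4 + 1181*s/4 (P(s) = -((s**2 - 1182*s) + s)/4 = -(s**2 - 1181*s)/4 = -s**2/4 + 1181*s/4)
P(Y) - Z((-22 + 4)**2, 622) = (1/4)*(-530)*(1181 - 1*(-530)) - (-8)*(-22 + 4)**2 = (1/4)*(-530)*(1181 + 530) - (-8)*(-18)**2 = (1/4)*(-530)*1711 - (-8)*324 = -453415/2 - 1*(-2592) = -453415/2 + 2592 = -448231/2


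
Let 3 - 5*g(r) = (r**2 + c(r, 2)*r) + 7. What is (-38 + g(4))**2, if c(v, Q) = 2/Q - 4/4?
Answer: 1764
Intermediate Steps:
c(v, Q) = -1 + 2/Q (c(v, Q) = 2/Q - 4*1/4 = 2/Q - 1 = -1 + 2/Q)
g(r) = -4/5 - r**2/5 (g(r) = 3/5 - ((r**2 + ((2 - 1*2)/2)*r) + 7)/5 = 3/5 - ((r**2 + ((2 - 2)/2)*r) + 7)/5 = 3/5 - ((r**2 + ((1/2)*0)*r) + 7)/5 = 3/5 - ((r**2 + 0*r) + 7)/5 = 3/5 - ((r**2 + 0) + 7)/5 = 3/5 - (r**2 + 7)/5 = 3/5 - (7 + r**2)/5 = 3/5 + (-7/5 - r**2/5) = -4/5 - r**2/5)
(-38 + g(4))**2 = (-38 + (-4/5 - 1/5*4**2))**2 = (-38 + (-4/5 - 1/5*16))**2 = (-38 + (-4/5 - 16/5))**2 = (-38 - 4)**2 = (-42)**2 = 1764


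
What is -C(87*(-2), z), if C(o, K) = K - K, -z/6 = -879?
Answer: 0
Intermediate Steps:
z = 5274 (z = -6*(-879) = 5274)
C(o, K) = 0
-C(87*(-2), z) = -1*0 = 0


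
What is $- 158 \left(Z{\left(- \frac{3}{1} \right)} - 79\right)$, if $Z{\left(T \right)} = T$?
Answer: $12956$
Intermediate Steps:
$- 158 \left(Z{\left(- \frac{3}{1} \right)} - 79\right) = - 158 \left(- \frac{3}{1} - 79\right) = - 158 \left(\left(-3\right) 1 - 79\right) = - 158 \left(-3 - 79\right) = \left(-158\right) \left(-82\right) = 12956$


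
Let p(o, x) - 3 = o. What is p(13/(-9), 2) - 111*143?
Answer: -142843/9 ≈ -15871.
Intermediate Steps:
p(o, x) = 3 + o
p(13/(-9), 2) - 111*143 = (3 + 13/(-9)) - 111*143 = (3 + 13*(-1/9)) - 15873 = (3 - 13/9) - 15873 = 14/9 - 15873 = -142843/9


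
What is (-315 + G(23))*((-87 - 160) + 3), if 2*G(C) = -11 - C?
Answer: 81008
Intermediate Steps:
G(C) = -11/2 - C/2 (G(C) = (-11 - C)/2 = -11/2 - C/2)
(-315 + G(23))*((-87 - 160) + 3) = (-315 + (-11/2 - ½*23))*((-87 - 160) + 3) = (-315 + (-11/2 - 23/2))*(-247 + 3) = (-315 - 17)*(-244) = -332*(-244) = 81008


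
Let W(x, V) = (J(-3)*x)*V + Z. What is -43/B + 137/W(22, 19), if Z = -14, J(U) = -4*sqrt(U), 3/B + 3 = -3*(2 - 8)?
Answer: (-359480*sqrt(3) + 3147*I)/(2*(-7*I + 836*sqrt(3))) ≈ -215.0 + 0.047306*I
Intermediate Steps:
B = 1/5 (B = 3/(-3 - 3*(2 - 8)) = 3/(-3 - 3*(-6)) = 3/(-3 + 18) = 3/15 = 3*(1/15) = 1/5 ≈ 0.20000)
W(x, V) = -14 - 4*I*V*x*sqrt(3) (W(x, V) = ((-4*I*sqrt(3))*x)*V - 14 = (-4*I*x*sqrt(3))*V - 14 = -4*I*V*x*sqrt(3) - 14 = -14 - 4*I*V*x*sqrt(3))
-43/B + 137/W(22, 19) = -43/1/5 + 137/(-14 - 4*I*19*22*sqrt(3)) = -43*5 + 137/(-14 - 1672*I*sqrt(3)) = -215 + 137/(-14 - 1672*I*sqrt(3))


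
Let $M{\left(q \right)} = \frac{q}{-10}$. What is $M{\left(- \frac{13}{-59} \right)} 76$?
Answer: $- \frac{494}{295} \approx -1.6746$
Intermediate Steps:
$M{\left(q \right)} = - \frac{q}{10}$ ($M{\left(q \right)} = q \left(- \frac{1}{10}\right) = - \frac{q}{10}$)
$M{\left(- \frac{13}{-59} \right)} 76 = - \frac{\left(-13\right) \frac{1}{-59}}{10} \cdot 76 = - \frac{\left(-13\right) \left(- \frac{1}{59}\right)}{10} \cdot 76 = \left(- \frac{1}{10}\right) \frac{13}{59} \cdot 76 = \left(- \frac{13}{590}\right) 76 = - \frac{494}{295}$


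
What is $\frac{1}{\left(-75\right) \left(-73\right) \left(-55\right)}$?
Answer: $- \frac{1}{301125} \approx -3.3209 \cdot 10^{-6}$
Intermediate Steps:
$\frac{1}{\left(-75\right) \left(-73\right) \left(-55\right)} = \frac{1}{5475 \left(-55\right)} = \frac{1}{-301125} = - \frac{1}{301125}$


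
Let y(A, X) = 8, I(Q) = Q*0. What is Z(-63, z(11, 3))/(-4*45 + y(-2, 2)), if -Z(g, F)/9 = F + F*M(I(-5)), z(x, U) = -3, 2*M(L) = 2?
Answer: -27/86 ≈ -0.31395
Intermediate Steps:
I(Q) = 0
M(L) = 1 (M(L) = (1/2)*2 = 1)
Z(g, F) = -18*F (Z(g, F) = -9*(F + F*1) = -9*(F + F) = -18*F)
Z(-63, z(11, 3))/(-4*45 + y(-2, 2)) = (-18*(-3))/(-4*45 + 8) = 54/(-180 + 8) = 54/(-172) = 54*(-1/172) = -27/86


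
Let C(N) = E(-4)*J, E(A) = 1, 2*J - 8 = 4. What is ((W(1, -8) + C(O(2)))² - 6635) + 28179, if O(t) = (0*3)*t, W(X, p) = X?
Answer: 21593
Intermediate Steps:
J = 6 (J = 4 + (½)*4 = 4 + 2 = 6)
O(t) = 0 (O(t) = 0*t = 0)
C(N) = 6 (C(N) = 1*6 = 6)
((W(1, -8) + C(O(2)))² - 6635) + 28179 = ((1 + 6)² - 6635) + 28179 = (7² - 6635) + 28179 = (49 - 6635) + 28179 = -6586 + 28179 = 21593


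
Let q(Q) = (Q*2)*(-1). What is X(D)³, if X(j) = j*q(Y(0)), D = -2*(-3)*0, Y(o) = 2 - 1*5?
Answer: 0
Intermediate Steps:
Y(o) = -3 (Y(o) = 2 - 5 = -3)
q(Q) = -2*Q (q(Q) = (2*Q)*(-1) = -2*Q)
D = 0 (D = 6*0 = 0)
X(j) = 6*j (X(j) = j*(-2*(-3)) = j*6 = 6*j)
X(D)³ = (6*0)³ = 0³ = 0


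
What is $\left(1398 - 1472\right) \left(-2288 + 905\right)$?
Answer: $102342$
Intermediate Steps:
$\left(1398 - 1472\right) \left(-2288 + 905\right) = \left(-74\right) \left(-1383\right) = 102342$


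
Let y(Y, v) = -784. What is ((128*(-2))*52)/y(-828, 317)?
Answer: 832/49 ≈ 16.980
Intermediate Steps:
((128*(-2))*52)/y(-828, 317) = ((128*(-2))*52)/(-784) = -256*52*(-1/784) = -13312*(-1/784) = 832/49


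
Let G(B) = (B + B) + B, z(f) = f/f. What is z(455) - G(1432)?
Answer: -4295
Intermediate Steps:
z(f) = 1
G(B) = 3*B (G(B) = 2*B + B = 3*B)
z(455) - G(1432) = 1 - 3*1432 = 1 - 1*4296 = 1 - 4296 = -4295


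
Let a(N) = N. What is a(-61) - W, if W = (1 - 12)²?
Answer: -182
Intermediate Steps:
W = 121 (W = (-11)² = 121)
a(-61) - W = -61 - 1*121 = -61 - 121 = -182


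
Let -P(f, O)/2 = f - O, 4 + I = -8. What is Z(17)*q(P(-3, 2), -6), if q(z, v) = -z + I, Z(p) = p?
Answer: -374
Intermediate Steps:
I = -12 (I = -4 - 8 = -12)
P(f, O) = -2*f + 2*O (P(f, O) = -2*(f - O) = -2*f + 2*O)
q(z, v) = -12 - z (q(z, v) = -z - 12 = -12 - z)
Z(17)*q(P(-3, 2), -6) = 17*(-12 - (-2*(-3) + 2*2)) = 17*(-12 - (6 + 4)) = 17*(-12 - 1*10) = 17*(-12 - 10) = 17*(-22) = -374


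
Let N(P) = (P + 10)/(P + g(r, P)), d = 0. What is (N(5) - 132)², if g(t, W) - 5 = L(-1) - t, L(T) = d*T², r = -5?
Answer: 17161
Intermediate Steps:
L(T) = 0 (L(T) = 0*T² = 0)
g(t, W) = 5 - t (g(t, W) = 5 + (0 - t) = 5 - t)
N(P) = 1 (N(P) = (P + 10)/(P + (5 - 1*(-5))) = (10 + P)/(P + (5 + 5)) = (10 + P)/(P + 10) = (10 + P)/(10 + P) = 1)
(N(5) - 132)² = (1 - 132)² = (-131)² = 17161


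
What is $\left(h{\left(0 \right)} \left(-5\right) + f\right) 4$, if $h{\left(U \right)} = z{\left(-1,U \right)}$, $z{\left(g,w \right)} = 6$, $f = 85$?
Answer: $220$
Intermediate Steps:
$h{\left(U \right)} = 6$
$\left(h{\left(0 \right)} \left(-5\right) + f\right) 4 = \left(6 \left(-5\right) + 85\right) 4 = \left(-30 + 85\right) 4 = 55 \cdot 4 = 220$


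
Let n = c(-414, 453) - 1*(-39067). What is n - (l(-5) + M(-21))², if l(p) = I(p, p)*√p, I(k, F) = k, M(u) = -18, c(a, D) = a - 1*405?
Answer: 38049 - 180*I*√5 ≈ 38049.0 - 402.49*I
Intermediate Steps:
c(a, D) = -405 + a (c(a, D) = a - 405 = -405 + a)
n = 38248 (n = (-405 - 414) - 1*(-39067) = -819 + 39067 = 38248)
l(p) = p^(3/2) (l(p) = p*√p = p^(3/2))
n - (l(-5) + M(-21))² = 38248 - ((-5)^(3/2) - 18)² = 38248 - (-5*I*√5 - 18)² = 38248 - (-18 - 5*I*√5)²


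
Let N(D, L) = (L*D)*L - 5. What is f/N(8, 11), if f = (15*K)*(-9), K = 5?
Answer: -75/107 ≈ -0.70093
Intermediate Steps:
N(D, L) = -5 + D*L² (N(D, L) = (D*L)*L - 5 = D*L² - 5 = -5 + D*L²)
f = -675 (f = (15*5)*(-9) = 75*(-9) = -675)
f/N(8, 11) = -675/(-5 + 8*11²) = -675/(-5 + 8*121) = -675/(-5 + 968) = -675/963 = -675*1/963 = -75/107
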